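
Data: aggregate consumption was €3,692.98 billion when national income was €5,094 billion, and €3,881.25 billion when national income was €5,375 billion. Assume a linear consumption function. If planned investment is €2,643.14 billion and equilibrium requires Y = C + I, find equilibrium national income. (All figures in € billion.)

MPC = (3881.25 − 3692.98)/(5375 − 5094) = 188.27/281 = 0.67
a = 3692.98 − 0.67(5094) = 280
Equilibrium: Y = 280 + 0.67Y + 2643.14
0.33Y = 2923.14, so Y = 2923.14/0.33 = 8858

Y = 8858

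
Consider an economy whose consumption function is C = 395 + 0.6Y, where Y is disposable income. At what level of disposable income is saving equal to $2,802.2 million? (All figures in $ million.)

Y = 7993

S = Y − C = -395 + 0.4Y
-395 + 0.4Y = 2802.2, so 0.4Y = 3197.2 and Y = 7993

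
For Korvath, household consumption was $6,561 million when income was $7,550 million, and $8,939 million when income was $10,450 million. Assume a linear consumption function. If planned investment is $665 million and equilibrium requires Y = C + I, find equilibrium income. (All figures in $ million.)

MPC = (8939 − 6561)/(10450 − 7550) = 2378/2900 = 0.82
a = 6561 − 0.82(7550) = 370
Equilibrium: Y = 370 + 0.82Y + 665
0.18Y = 1035, so Y = 1035/0.18 = 5750

Y = 5750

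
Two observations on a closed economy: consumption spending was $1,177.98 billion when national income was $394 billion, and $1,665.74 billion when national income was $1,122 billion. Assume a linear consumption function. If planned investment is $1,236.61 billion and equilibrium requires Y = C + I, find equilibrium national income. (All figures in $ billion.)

MPC = (1665.74 − 1177.98)/(1122 − 394) = 487.76/728 = 0.67
a = 1177.98 − 0.67(394) = 914
Equilibrium: Y = 914 + 0.67Y + 1236.61
0.33Y = 2150.61, so Y = 2150.61/0.33 = 6517

Y = 6517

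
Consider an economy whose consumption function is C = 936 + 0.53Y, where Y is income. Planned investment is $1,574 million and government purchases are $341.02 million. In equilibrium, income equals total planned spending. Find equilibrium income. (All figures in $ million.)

Y = C + I + G = 936 + 0.53Y + 1574 + 341.02
Y − 0.53Y = 2851.02
0.47Y = 2851.02, so Y = 2851.02/0.47 = 6066

Y = 6066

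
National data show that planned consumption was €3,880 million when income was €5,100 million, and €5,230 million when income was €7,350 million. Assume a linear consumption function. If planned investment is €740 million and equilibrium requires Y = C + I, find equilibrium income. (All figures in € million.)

Y = 3900

MPC = (5230 − 3880)/(7350 − 5100) = 1350/2250 = 0.6
a = 3880 − 0.6(5100) = 820
Equilibrium: Y = 820 + 0.6Y + 740
0.4Y = 1560, so Y = 1560/0.4 = 3900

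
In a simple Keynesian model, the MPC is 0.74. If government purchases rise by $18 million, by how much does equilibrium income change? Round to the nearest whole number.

ΔY ≈ 69

The multiplier is 1/(1 − MPC) = 1/0.26.
ΔY = 18/0.26 = 69.23 ≈ 69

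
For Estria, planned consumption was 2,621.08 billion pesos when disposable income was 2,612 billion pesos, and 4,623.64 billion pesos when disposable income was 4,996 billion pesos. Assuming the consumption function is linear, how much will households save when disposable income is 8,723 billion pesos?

MPC = (4623.64 − 2621.08)/(4996 − 2612) = 2002.56/2384 = 0.84
a = 2621.08 − 0.84(2612) = 2621.08 − 2194.08 = 427
C = 427 + 0.84(8723) = 7754.32
S = 8723 − 7754.32 = 968.68

S = 968.68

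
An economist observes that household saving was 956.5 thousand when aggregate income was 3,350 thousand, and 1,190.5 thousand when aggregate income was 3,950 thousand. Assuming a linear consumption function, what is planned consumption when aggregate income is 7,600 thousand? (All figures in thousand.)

MPS = ΔS/ΔY = (1190.5 − 956.5)/(3950 − 3350) = 234/600 = 0.39
MPC = 1 − MPS = 0.61
Autonomous saving = 956.5 − 0.39(3350) = -350, so a = 350
C = 350 + 0.61(7600) = 350 + 4636 = 4986

C = 4986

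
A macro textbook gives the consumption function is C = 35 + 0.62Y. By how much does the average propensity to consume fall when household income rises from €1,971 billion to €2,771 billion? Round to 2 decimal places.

At Y = 1971: C = 35 + 0.62(1971) = 1257.02, APC = 1257.02/1971 = 0.638
At Y = 2771: C = 1753.02, APC = 1753.02/2771 = 0.633
Fall in APC = 0.638 − 0.633 = 0.005 ≈ 0.01

ΔAPC = 0.01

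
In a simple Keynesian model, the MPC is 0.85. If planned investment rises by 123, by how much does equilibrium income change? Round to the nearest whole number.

The multiplier is 1/(1 − MPC) = 1/0.15.
ΔY = 123/0.15 = 820.00 ≈ 820

ΔY ≈ 820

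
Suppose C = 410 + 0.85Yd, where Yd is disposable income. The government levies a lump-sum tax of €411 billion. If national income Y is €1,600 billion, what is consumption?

C = 1420.65

Yd = Y − T = 1600 − 411 = 1189
C = 410 + 0.85(1189) = 410 + 1010.65 = 1420.65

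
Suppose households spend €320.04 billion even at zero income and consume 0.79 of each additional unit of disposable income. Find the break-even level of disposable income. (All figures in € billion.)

Y = 1524

At break-even, C = Y: 320.04 + 0.79Y = Y
0.21Y = 320.04, so Y = 320.04/0.21 = 1524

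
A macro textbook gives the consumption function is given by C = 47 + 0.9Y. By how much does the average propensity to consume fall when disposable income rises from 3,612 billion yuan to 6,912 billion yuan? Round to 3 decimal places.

ΔAPC = 0.006

At Y = 3612: C = 47 + 0.9(3612) = 3297.8, APC = 3297.8/3612 = 0.9130
At Y = 6912: C = 6267.8, APC = 6267.8/6912 = 0.9068
Fall in APC = 0.9130 − 0.9068 = 0.0062 ≈ 0.006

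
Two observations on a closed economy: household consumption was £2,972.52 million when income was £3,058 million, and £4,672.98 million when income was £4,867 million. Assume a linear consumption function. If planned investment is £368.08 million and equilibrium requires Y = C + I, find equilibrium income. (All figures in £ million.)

Y = 7768

MPC = (4672.98 − 2972.52)/(4867 − 3058) = 1700.46/1809 = 0.94
a = 2972.52 − 0.94(3058) = 98
Equilibrium: Y = 98 + 0.94Y + 368.08
0.06Y = 466.08, so Y = 466.08/0.06 = 7768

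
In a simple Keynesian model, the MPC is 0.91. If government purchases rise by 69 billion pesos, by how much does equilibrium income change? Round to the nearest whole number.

ΔY ≈ 767

The multiplier is 1/(1 − MPC) = 1/0.09.
ΔY = 69/0.09 = 766.67 ≈ 767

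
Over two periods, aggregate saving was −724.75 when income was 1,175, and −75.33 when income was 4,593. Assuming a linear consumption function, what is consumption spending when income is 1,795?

MPS = ΔS/ΔY = (-75.33 − (-724.75))/(4593 − 1175) = 649.42/3418 = 0.19
MPC = 1 − MPS = 0.81
Autonomous saving = -724.75 − 0.19(1175) = -948, so a = 948
C = 948 + 0.81(1795) = 948 + 1453.95 = 2401.95

C = 2401.95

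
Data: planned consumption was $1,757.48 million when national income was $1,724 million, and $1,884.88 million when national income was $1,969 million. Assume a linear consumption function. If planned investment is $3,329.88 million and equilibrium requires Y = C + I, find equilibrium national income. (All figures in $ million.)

MPC = (1884.88 − 1757.48)/(1969 − 1724) = 127.4/245 = 0.52
a = 1757.48 − 0.52(1724) = 861
Equilibrium: Y = 861 + 0.52Y + 3329.88
0.48Y = 4190.88, so Y = 4190.88/0.48 = 8731

Y = 8731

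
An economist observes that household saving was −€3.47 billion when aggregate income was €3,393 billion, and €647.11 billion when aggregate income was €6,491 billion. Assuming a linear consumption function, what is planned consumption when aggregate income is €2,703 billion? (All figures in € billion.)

C = 2851.37

MPS = ΔS/ΔY = (647.11 − (-3.47))/(6491 − 3393) = 650.58/3098 = 0.21
MPC = 1 − MPS = 0.79
Autonomous saving = -3.47 − 0.21(3393) = -716, so a = 716
C = 716 + 0.79(2703) = 716 + 2135.37 = 2851.37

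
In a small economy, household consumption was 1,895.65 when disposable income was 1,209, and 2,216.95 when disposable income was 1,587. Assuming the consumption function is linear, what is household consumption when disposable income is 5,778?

MPC = (2216.95 − 1895.65)/(1587 − 1209) = 321.3/378 = 0.85
a = 1895.65 − 0.85(1209) = 1895.65 − 1027.65 = 868
C = 868 + 0.85(5778) = 868 + 4911.3 = 5779.3

C = 5779.3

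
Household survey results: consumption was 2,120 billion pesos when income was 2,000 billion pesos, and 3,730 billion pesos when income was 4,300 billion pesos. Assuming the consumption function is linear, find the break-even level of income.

MPC = (3730 − 2120)/(4300 − 2000) = 1610/2300 = 0.7
a = 2120 − 0.7(2000) = 2120 − 1400 = 720
Break-even: Y = a/(1−MPC) = 720/0.3 = 2400

Y = 2400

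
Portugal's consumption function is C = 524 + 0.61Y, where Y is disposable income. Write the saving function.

S = Y − C = Y − (524 + 0.61Y) = -524 + (1 − 0.61)Y

S = -524 + 0.39Y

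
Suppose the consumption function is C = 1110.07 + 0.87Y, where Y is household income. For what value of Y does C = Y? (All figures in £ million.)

Y = 8539

At break-even, C = Y: 1110.07 + 0.87Y = Y
0.13Y = 1110.07, so Y = 1110.07/0.13 = 8539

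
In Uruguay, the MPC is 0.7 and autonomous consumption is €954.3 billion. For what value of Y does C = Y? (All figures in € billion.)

At break-even, C = Y: 954.3 + 0.7Y = Y
0.3Y = 954.3, so Y = 954.3/0.3 = 3181

Y = 3181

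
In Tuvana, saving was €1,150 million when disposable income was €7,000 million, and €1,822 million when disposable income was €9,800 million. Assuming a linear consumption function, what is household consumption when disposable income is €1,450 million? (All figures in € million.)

C = 1632

MPS = ΔS/ΔY = (1822 − 1150)/(9800 − 7000) = 672/2800 = 0.24
MPC = 1 − MPS = 0.76
Autonomous saving = 1150 − 0.24(7000) = -530, so a = 530
C = 530 + 0.76(1450) = 530 + 1102 = 1632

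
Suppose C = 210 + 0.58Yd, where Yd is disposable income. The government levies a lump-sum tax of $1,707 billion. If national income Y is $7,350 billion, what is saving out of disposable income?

S = 2160.06

Yd = Y − T = 7350 − 1707 = 5643
C = 210 + 0.58(5643) = 210 + 3272.94 = 3482.94
S = Yd − C = 5643 − 3482.94 = 2160.06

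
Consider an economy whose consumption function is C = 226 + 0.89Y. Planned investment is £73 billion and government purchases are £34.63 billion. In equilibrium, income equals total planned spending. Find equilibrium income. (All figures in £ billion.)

Y = 3033

Y = C + I + G = 226 + 0.89Y + 73 + 34.63
Y − 0.89Y = 333.63
0.11Y = 333.63, so Y = 333.63/0.11 = 3033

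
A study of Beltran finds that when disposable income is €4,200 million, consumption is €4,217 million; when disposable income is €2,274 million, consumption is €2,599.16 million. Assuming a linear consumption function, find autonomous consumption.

MPC = ΔC/ΔY = (4217 − 2599.16)/(4200 − 2274) = 1617.84/1926 = 0.84
a = C − MPC·Y = 2599.16 − 0.84(2274) = 2599.16 − 1910.16 = 689

a = 689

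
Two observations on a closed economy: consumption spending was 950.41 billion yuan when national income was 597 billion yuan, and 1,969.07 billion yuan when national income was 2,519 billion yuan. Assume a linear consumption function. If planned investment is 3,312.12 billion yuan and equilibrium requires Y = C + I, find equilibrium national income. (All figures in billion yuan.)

MPC = (1969.07 − 950.41)/(2519 − 597) = 1018.66/1922 = 0.53
a = 950.41 − 0.53(597) = 634
Equilibrium: Y = 634 + 0.53Y + 3312.12
0.47Y = 3946.12, so Y = 3946.12/0.47 = 8396

Y = 8396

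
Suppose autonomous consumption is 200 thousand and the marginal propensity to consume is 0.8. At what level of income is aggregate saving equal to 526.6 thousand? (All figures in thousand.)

S = Y − C = -200 + 0.2Y
-200 + 0.2Y = 526.6, so 0.2Y = 726.6 and Y = 3633

Y = 3633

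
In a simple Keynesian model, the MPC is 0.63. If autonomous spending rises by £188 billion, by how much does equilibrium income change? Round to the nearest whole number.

ΔY ≈ 508

The multiplier is 1/(1 − MPC) = 1/0.37.
ΔY = 188/0.37 = 508.11 ≈ 508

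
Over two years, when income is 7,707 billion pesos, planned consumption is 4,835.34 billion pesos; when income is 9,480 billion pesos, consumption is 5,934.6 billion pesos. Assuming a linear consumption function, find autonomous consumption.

a = 57

MPC = ΔC/ΔY = (5934.6 − 4835.34)/(9480 − 7707) = 1099.26/1773 = 0.62
a = C − MPC·Y = 4835.34 − 0.62(7707) = 4835.34 − 4778.34 = 57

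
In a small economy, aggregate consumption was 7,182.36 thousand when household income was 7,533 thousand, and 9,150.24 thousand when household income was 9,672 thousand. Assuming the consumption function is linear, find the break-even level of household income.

MPC = (9150.24 − 7182.36)/(9672 − 7533) = 1967.88/2139 = 0.92
a = 7182.36 − 0.92(7533) = 7182.36 − 6930.36 = 252
Break-even: Y = a/(1−MPC) = 252/0.08 = 3150

Y = 3150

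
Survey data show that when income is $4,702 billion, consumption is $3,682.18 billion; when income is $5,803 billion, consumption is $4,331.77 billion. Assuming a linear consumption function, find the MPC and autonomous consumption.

MPC = ΔC/ΔY = (4331.77 − 3682.18)/(5803 − 4702) = 649.59/1101 = 0.59
a = C − MPC·Y = 3682.18 − 0.59(4702) = 3682.18 − 2774.18 = 908

MPC = 0.59; a = 908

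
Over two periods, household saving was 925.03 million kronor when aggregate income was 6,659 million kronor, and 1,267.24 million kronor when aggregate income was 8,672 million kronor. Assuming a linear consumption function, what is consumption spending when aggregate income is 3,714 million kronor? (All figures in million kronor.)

MPS = ΔS/ΔY = (1267.24 − 925.03)/(8672 − 6659) = 342.21/2013 = 0.17
MPC = 1 − MPS = 0.83
Autonomous saving = 925.03 − 0.17(6659) = -207, so a = 207
C = 207 + 0.83(3714) = 207 + 3082.62 = 3289.62

C = 3289.62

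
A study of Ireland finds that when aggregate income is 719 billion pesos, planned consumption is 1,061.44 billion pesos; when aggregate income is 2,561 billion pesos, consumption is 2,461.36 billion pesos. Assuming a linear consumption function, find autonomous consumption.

a = 515

MPC = ΔC/ΔY = (2461.36 − 1061.44)/(2561 − 719) = 1399.92/1842 = 0.76
a = C − MPC·Y = 1061.44 − 0.76(719) = 1061.44 − 546.44 = 515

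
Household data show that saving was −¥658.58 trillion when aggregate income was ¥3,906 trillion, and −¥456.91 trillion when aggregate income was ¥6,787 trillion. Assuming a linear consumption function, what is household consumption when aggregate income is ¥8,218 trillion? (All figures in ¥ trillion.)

C = 8574.74

MPS = ΔS/ΔY = (-456.91 − (-658.58))/(6787 − 3906) = 201.67/2881 = 0.07
MPC = 1 − MPS = 0.93
Autonomous saving = -658.58 − 0.07(3906) = -932, so a = 932
C = 932 + 0.93(8218) = 932 + 7642.74 = 8574.74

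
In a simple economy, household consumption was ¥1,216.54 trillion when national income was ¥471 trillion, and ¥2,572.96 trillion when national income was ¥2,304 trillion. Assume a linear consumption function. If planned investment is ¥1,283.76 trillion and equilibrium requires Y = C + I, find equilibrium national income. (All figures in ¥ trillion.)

MPC = (2572.96 − 1216.54)/(2304 − 471) = 1356.42/1833 = 0.74
a = 1216.54 − 0.74(471) = 868
Equilibrium: Y = 868 + 0.74Y + 1283.76
0.26Y = 2151.76, so Y = 2151.76/0.26 = 8276

Y = 8276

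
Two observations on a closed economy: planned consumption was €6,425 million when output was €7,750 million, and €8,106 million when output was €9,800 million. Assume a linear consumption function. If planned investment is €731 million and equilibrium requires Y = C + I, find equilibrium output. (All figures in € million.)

MPC = (8106 − 6425)/(9800 − 7750) = 1681/2050 = 0.82
a = 6425 − 0.82(7750) = 70
Equilibrium: Y = 70 + 0.82Y + 731
0.18Y = 801, so Y = 801/0.18 = 4450

Y = 4450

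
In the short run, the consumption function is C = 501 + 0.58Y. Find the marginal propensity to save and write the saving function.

MPS = 0.42; S = -501 + 0.42Y

MPS = 1 − MPC = 1 − 0.58 = 0.42
S = Y − C = -501 + 0.42Y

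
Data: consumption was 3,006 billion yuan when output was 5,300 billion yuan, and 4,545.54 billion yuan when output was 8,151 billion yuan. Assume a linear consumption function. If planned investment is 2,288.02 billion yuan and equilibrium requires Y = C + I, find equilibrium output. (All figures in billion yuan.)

MPC = (4545.54 − 3006)/(8151 − 5300) = 1539.54/2851 = 0.54
a = 3006 − 0.54(5300) = 144
Equilibrium: Y = 144 + 0.54Y + 2288.02
0.46Y = 2432.02, so Y = 2432.02/0.46 = 5287

Y = 5287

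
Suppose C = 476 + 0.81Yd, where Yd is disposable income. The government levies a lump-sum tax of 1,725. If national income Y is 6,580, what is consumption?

C = 4408.55

Yd = Y − T = 6580 − 1725 = 4855
C = 476 + 0.81(4855) = 476 + 3932.55 = 4408.55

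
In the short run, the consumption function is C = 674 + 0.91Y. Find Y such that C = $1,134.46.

674 + 0.91Y = 1134.46
0.91Y = 460.46, so Y = 460.46/0.91 = 506

Y = 506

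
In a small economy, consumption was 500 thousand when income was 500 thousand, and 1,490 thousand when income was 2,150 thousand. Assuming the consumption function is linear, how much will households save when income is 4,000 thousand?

MPC = (1490 − 500)/(2150 − 500) = 990/1650 = 0.6
a = 500 − 0.6(500) = 500 − 300 = 200
C = 200 + 0.6(4000) = 2600
S = 4000 − 2600 = 1400

S = 1400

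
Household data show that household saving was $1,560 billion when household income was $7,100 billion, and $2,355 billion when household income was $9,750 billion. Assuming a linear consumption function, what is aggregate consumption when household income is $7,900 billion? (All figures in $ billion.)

C = 6100

MPS = ΔS/ΔY = (2355 − 1560)/(9750 − 7100) = 795/2650 = 0.3
MPC = 1 − MPS = 0.7
Autonomous saving = 1560 − 0.3(7100) = -570, so a = 570
C = 570 + 0.7(7900) = 570 + 5530 = 6100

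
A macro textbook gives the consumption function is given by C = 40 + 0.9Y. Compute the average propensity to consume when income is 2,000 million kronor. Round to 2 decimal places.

C = 40 + 0.9(2000) = 1840
APC = C/Y = 1840/2000 = 0.92

APC = 0.92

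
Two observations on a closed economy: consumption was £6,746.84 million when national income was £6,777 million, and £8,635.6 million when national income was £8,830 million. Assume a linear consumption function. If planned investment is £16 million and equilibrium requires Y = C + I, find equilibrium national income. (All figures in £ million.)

MPC = (8635.6 − 6746.84)/(8830 − 6777) = 1888.76/2053 = 0.92
a = 6746.84 − 0.92(6777) = 512
Equilibrium: Y = 512 + 0.92Y + 16
0.08Y = 528, so Y = 528/0.08 = 6600

Y = 6600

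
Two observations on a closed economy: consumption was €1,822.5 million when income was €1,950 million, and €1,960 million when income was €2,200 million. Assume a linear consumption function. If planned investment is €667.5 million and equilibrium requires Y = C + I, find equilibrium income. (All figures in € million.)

MPC = (1960 − 1822.5)/(2200 − 1950) = 137.5/250 = 0.55
a = 1822.5 − 0.55(1950) = 750
Equilibrium: Y = 750 + 0.55Y + 667.5
0.45Y = 1417.5, so Y = 1417.5/0.45 = 3150

Y = 3150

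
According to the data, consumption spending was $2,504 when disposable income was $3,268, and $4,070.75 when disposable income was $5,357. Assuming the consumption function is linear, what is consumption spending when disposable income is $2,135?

MPC = (4070.75 − 2504)/(5357 − 3268) = 1566.75/2089 = 0.75
a = 2504 − 0.75(3268) = 2504 − 2451 = 53
C = 53 + 0.75(2135) = 53 + 1601.25 = 1654.25

C = 1654.25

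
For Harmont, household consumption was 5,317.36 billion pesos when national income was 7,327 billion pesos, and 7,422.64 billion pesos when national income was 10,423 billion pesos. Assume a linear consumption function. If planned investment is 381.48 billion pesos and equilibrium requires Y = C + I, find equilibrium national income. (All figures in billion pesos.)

MPC = (7422.64 − 5317.36)/(10423 − 7327) = 2105.28/3096 = 0.68
a = 5317.36 − 0.68(7327) = 335
Equilibrium: Y = 335 + 0.68Y + 381.48
0.32Y = 716.48, so Y = 716.48/0.32 = 2239

Y = 2239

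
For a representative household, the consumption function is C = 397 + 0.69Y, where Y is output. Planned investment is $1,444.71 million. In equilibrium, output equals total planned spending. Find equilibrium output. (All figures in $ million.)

Y = 5941

Y = C + I = 397 + 0.69Y + 1444.71
Y − 0.69Y = 1841.71
0.31Y = 1841.71, so Y = 1841.71/0.31 = 5941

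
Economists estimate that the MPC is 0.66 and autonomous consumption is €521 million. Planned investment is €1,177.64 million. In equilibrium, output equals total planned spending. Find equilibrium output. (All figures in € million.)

Y = 4996

Y = C + I = 521 + 0.66Y + 1177.64
Y − 0.66Y = 1698.64
0.34Y = 1698.64, so Y = 1698.64/0.34 = 4996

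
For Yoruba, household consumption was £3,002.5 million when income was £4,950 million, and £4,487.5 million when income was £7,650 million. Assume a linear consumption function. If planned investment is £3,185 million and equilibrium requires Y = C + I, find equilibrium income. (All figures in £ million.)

Y = 7700

MPC = (4487.5 − 3002.5)/(7650 − 4950) = 1485/2700 = 0.55
a = 3002.5 − 0.55(4950) = 280
Equilibrium: Y = 280 + 0.55Y + 3185
0.45Y = 3465, so Y = 3465/0.45 = 7700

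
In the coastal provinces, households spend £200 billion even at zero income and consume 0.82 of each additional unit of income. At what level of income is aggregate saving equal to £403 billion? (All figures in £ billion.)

Y = 3350

S = Y − C = -200 + 0.18Y
-200 + 0.18Y = 403, so 0.18Y = 603 and Y = 3350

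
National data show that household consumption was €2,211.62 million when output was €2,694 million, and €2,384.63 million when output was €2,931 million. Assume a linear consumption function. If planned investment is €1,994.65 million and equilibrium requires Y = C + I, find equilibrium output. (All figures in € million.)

MPC = (2384.63 − 2211.62)/(2931 − 2694) = 173.01/237 = 0.73
a = 2211.62 − 0.73(2694) = 245
Equilibrium: Y = 245 + 0.73Y + 1994.65
0.27Y = 2239.65, so Y = 2239.65/0.27 = 8295

Y = 8295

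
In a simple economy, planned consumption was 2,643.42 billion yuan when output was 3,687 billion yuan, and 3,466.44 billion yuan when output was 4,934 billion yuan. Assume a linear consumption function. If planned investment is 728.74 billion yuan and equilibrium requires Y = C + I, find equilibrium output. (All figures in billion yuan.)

MPC = (3466.44 − 2643.42)/(4934 − 3687) = 823.02/1247 = 0.66
a = 2643.42 − 0.66(3687) = 210
Equilibrium: Y = 210 + 0.66Y + 728.74
0.34Y = 938.74, so Y = 938.74/0.34 = 2761

Y = 2761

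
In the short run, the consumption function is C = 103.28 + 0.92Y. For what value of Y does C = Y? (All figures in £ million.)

Y = 1291

At break-even, C = Y: 103.28 + 0.92Y = Y
0.08Y = 103.28, so Y = 103.28/0.08 = 1291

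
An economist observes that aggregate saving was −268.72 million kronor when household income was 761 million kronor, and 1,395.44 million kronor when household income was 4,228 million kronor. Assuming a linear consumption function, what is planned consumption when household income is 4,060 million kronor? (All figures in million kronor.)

MPS = ΔS/ΔY = (1395.44 − (-268.72))/(4228 − 761) = 1664.16/3467 = 0.48
MPC = 1 − MPS = 0.52
Autonomous saving = -268.72 − 0.48(761) = -634, so a = 634
C = 634 + 0.52(4060) = 634 + 2111.2 = 2745.2

C = 2745.2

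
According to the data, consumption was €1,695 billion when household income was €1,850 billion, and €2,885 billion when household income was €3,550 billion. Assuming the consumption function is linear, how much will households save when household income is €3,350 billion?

MPC = (2885 − 1695)/(3550 − 1850) = 1190/1700 = 0.7
a = 1695 − 0.7(1850) = 1695 − 1295 = 400
C = 400 + 0.7(3350) = 2745
S = 3350 − 2745 = 605

S = 605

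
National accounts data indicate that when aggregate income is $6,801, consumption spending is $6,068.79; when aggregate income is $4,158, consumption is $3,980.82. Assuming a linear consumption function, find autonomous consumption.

a = 696

MPC = ΔC/ΔY = (6068.79 − 3980.82)/(6801 − 4158) = 2087.97/2643 = 0.79
a = C − MPC·Y = 3980.82 − 0.79(4158) = 3980.82 − 3284.82 = 696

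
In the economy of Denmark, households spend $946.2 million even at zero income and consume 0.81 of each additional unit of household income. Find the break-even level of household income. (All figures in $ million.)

Y = 4980

At break-even, C = Y: 946.2 + 0.81Y = Y
0.19Y = 946.2, so Y = 946.2/0.19 = 4980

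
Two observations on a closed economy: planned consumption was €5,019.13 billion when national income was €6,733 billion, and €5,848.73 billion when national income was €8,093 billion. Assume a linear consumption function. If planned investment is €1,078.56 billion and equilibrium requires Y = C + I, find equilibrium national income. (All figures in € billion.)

Y = 5104

MPC = (5848.73 − 5019.13)/(8093 − 6733) = 829.6/1360 = 0.61
a = 5019.13 − 0.61(6733) = 912
Equilibrium: Y = 912 + 0.61Y + 1078.56
0.39Y = 1990.56, so Y = 1990.56/0.39 = 5104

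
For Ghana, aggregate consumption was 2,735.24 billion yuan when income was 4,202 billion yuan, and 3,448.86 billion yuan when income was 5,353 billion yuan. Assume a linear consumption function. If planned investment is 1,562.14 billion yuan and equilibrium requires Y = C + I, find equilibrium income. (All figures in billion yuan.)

MPC = (3448.86 − 2735.24)/(5353 − 4202) = 713.62/1151 = 0.62
a = 2735.24 − 0.62(4202) = 130
Equilibrium: Y = 130 + 0.62Y + 1562.14
0.38Y = 1692.14, so Y = 1692.14/0.38 = 4453

Y = 4453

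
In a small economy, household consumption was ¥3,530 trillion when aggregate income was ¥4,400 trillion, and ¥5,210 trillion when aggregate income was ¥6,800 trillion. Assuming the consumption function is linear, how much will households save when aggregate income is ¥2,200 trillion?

MPC = (5210 − 3530)/(6800 − 4400) = 1680/2400 = 0.7
a = 3530 − 0.7(4400) = 3530 − 3080 = 450
C = 450 + 0.7(2200) = 1990
S = 2200 − 1990 = 210

S = 210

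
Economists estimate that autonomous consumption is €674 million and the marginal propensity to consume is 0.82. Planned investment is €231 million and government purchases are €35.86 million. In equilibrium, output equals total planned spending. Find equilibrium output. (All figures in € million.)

Y = C + I + G = 674 + 0.82Y + 231 + 35.86
Y − 0.82Y = 940.86
0.18Y = 940.86, so Y = 940.86/0.18 = 5227

Y = 5227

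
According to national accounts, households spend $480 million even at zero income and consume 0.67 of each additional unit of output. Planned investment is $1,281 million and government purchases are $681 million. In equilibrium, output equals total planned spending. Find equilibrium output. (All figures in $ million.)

Y = C + I + G = 480 + 0.67Y + 1281 + 681
Y − 0.67Y = 2442
0.33Y = 2442, so Y = 2442/0.33 = 7400

Y = 7400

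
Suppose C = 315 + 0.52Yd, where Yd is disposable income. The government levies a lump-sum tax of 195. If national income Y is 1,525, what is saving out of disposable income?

S = 323.4

Yd = Y − T = 1525 − 195 = 1330
C = 315 + 0.52(1330) = 315 + 691.6 = 1006.6
S = Yd − C = 1330 − 1006.6 = 323.4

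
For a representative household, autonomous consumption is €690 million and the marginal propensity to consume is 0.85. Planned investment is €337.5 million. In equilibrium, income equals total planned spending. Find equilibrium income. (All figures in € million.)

Y = C + I = 690 + 0.85Y + 337.5
Y − 0.85Y = 1027.5
0.15Y = 1027.5, so Y = 1027.5/0.15 = 6850

Y = 6850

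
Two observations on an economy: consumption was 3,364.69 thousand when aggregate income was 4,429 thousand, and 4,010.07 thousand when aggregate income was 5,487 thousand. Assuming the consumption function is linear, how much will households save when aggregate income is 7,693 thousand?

MPC = (4010.07 − 3364.69)/(5487 − 4429) = 645.38/1058 = 0.61
a = 3364.69 − 0.61(4429) = 3364.69 − 2701.69 = 663
C = 663 + 0.61(7693) = 5355.73
S = 7693 − 5355.73 = 2337.27

S = 2337.27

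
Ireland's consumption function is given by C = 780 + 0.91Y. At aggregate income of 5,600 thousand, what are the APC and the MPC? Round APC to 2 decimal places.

MPC = 0.91 (the slope of the consumption function)
C = 780 + 0.91(5600) = 5876, so APC = 5876/5600 = 1.05

APC = 1.05; MPC = 0.91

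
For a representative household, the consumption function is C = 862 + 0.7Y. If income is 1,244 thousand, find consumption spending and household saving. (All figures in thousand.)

C = 1732.8; S = -488.8

C = 862 + 0.7(1244) = 862 + 870.8 = 1732.8
S = Y − C = 1244 − 1732.8 = -488.8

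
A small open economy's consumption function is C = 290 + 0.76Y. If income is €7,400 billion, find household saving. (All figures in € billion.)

S = 1486

C = 290 + 0.76(7400) = 290 + 5624 = 5914
S = Y − C = 7400 − 5914 = 1486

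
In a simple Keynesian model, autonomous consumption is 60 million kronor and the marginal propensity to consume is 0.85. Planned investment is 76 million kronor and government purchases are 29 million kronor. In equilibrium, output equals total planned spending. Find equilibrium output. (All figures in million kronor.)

Y = C + I + G = 60 + 0.85Y + 76 + 29
Y − 0.85Y = 165
0.15Y = 165, so Y = 165/0.15 = 1100

Y = 1100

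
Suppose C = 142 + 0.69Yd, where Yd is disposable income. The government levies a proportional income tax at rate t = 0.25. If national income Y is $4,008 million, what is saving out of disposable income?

S = 789.86

Yd = (1 − 0.25)(4008) = 0.75(4008) = 3006
C = 142 + 0.69(3006) = 142 + 2074.14 = 2216.14
S = Yd − C = 3006 − 2216.14 = 789.86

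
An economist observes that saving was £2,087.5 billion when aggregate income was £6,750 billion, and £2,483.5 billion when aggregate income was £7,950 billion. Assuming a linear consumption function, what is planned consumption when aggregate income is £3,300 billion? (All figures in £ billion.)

MPS = ΔS/ΔY = (2483.5 − 2087.5)/(7950 − 6750) = 396/1200 = 0.33
MPC = 1 − MPS = 0.67
Autonomous saving = 2087.5 − 0.33(6750) = -140, so a = 140
C = 140 + 0.67(3300) = 140 + 2211 = 2351

C = 2351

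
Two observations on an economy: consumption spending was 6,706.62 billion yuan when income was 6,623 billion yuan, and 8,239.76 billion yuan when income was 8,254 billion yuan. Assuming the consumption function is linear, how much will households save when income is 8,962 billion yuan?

MPC = (8239.76 − 6706.62)/(8254 − 6623) = 1533.14/1631 = 0.94
a = 6706.62 − 0.94(6623) = 6706.62 − 6225.62 = 481
C = 481 + 0.94(8962) = 8905.28
S = 8962 − 8905.28 = 56.72

S = 56.72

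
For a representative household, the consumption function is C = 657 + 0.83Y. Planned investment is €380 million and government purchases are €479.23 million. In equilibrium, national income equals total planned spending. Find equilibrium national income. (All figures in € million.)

Y = C + I + G = 657 + 0.83Y + 380 + 479.23
Y − 0.83Y = 1516.23
0.17Y = 1516.23, so Y = 1516.23/0.17 = 8919

Y = 8919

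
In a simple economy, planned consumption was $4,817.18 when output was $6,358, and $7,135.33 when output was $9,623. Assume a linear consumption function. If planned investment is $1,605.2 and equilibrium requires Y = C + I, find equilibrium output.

Y = 6580

MPC = (7135.33 − 4817.18)/(9623 − 6358) = 2318.15/3265 = 0.71
a = 4817.18 − 0.71(6358) = 303
Equilibrium: Y = 303 + 0.71Y + 1605.2
0.29Y = 1908.2, so Y = 1908.2/0.29 = 6580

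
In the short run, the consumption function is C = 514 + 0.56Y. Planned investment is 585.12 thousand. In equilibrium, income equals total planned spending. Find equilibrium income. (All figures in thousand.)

Y = 2498

Y = C + I = 514 + 0.56Y + 585.12
Y − 0.56Y = 1099.12
0.44Y = 1099.12, so Y = 1099.12/0.44 = 2498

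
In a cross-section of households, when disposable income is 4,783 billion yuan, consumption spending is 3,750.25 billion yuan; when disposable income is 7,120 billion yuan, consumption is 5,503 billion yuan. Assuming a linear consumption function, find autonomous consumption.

MPC = ΔC/ΔY = (5503 − 3750.25)/(7120 − 4783) = 1752.75/2337 = 0.75
a = C − MPC·Y = 3750.25 − 0.75(4783) = 3750.25 − 3587.25 = 163

a = 163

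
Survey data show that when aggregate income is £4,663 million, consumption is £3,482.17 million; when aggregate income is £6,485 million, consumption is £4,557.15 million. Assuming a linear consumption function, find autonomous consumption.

a = 731

MPC = ΔC/ΔY = (4557.15 − 3482.17)/(6485 − 4663) = 1074.98/1822 = 0.59
a = C − MPC·Y = 3482.17 − 0.59(4663) = 3482.17 − 2751.17 = 731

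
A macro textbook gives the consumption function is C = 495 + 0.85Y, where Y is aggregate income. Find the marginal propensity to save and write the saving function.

MPS = 0.15; S = -495 + 0.15Y

MPS = 1 − MPC = 1 − 0.85 = 0.15
S = Y − C = -495 + 0.15Y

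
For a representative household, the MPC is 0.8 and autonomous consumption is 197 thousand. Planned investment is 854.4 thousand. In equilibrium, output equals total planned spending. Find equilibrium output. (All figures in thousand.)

Y = C + I = 197 + 0.8Y + 854.4
Y − 0.8Y = 1051.4
0.2Y = 1051.4, so Y = 1051.4/0.2 = 5257

Y = 5257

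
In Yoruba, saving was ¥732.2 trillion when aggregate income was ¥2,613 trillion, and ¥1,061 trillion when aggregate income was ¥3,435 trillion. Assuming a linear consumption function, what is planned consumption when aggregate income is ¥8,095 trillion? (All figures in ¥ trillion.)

MPS = ΔS/ΔY = (1061 − 732.2)/(3435 − 2613) = 328.8/822 = 0.4
MPC = 1 − MPS = 0.6
Autonomous saving = 732.2 − 0.4(2613) = -313, so a = 313
C = 313 + 0.6(8095) = 313 + 4857 = 5170

C = 5170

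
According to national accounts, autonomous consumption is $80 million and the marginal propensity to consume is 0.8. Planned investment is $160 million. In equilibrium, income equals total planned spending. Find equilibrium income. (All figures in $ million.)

Y = C + I = 80 + 0.8Y + 160
Y − 0.8Y = 240
0.2Y = 240, so Y = 240/0.2 = 1200

Y = 1200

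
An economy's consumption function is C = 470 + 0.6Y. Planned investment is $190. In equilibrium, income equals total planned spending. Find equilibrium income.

Y = 1650

Y = C + I = 470 + 0.6Y + 190
Y − 0.6Y = 660
0.4Y = 660, so Y = 660/0.4 = 1650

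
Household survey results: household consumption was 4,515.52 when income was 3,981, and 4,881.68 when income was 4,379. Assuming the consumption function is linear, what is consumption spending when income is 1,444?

C = 2181.48

MPC = (4881.68 − 4515.52)/(4379 − 3981) = 366.16/398 = 0.92
a = 4515.52 − 0.92(3981) = 4515.52 − 3662.52 = 853
C = 853 + 0.92(1444) = 853 + 1328.48 = 2181.48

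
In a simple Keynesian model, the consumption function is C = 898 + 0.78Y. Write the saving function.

S = -898 + 0.22Y

S = Y − C = Y − (898 + 0.78Y) = -898 + (1 − 0.78)Y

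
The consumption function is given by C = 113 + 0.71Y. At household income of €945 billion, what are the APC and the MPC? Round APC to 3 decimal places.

APC = 0.830; MPC = 0.71

MPC = 0.71 (the slope of the consumption function)
C = 113 + 0.71(945) = 783.95, so APC = 783.95/945 = 0.830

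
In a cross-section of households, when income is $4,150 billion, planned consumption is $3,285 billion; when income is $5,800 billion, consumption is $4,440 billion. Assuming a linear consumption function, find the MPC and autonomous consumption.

MPC = ΔC/ΔY = (4440 − 3285)/(5800 − 4150) = 1155/1650 = 0.7
a = C − MPC·Y = 3285 − 0.7(4150) = 3285 − 2905 = 380

MPC = 0.7; a = 380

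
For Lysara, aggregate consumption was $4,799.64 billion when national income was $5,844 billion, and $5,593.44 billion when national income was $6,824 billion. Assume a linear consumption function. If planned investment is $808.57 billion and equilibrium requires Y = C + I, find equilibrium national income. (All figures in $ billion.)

MPC = (5593.44 − 4799.64)/(6824 − 5844) = 793.8/980 = 0.81
a = 4799.64 − 0.81(5844) = 66
Equilibrium: Y = 66 + 0.81Y + 808.57
0.19Y = 874.57, so Y = 874.57/0.19 = 4603

Y = 4603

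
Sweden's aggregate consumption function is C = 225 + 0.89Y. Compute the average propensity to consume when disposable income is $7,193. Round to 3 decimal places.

APC = 0.921

C = 225 + 0.89(7193) = 6626.77
APC = C/Y = 6626.77/7193 = 0.921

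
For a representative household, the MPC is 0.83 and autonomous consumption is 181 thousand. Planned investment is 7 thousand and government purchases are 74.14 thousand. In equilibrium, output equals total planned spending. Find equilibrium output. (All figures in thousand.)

Y = C + I + G = 181 + 0.83Y + 7 + 74.14
Y − 0.83Y = 262.14
0.17Y = 262.14, so Y = 262.14/0.17 = 1542

Y = 1542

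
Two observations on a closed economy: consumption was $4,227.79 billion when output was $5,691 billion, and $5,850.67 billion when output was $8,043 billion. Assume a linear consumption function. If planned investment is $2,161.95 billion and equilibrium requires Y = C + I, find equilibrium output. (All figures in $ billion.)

Y = 7945

MPC = (5850.67 − 4227.79)/(8043 − 5691) = 1622.88/2352 = 0.69
a = 4227.79 − 0.69(5691) = 301
Equilibrium: Y = 301 + 0.69Y + 2161.95
0.31Y = 2462.95, so Y = 2462.95/0.31 = 7945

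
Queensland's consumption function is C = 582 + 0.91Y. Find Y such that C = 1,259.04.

Y = 744

582 + 0.91Y = 1259.04
0.91Y = 677.04, so Y = 677.04/0.91 = 744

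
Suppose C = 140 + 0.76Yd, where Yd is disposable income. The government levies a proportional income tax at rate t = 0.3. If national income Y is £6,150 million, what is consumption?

Yd = (1 − 0.3)(6150) = 0.7(6150) = 4305
C = 140 + 0.76(4305) = 140 + 3271.8 = 3411.8

C = 3411.8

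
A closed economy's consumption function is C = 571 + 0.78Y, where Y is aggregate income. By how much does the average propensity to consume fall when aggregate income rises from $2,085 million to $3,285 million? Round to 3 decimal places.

At Y = 2085: C = 571 + 0.78(2085) = 2197.3, APC = 2197.3/2085 = 1.0539
At Y = 3285: C = 3133.3, APC = 3133.3/3285 = 0.9538
Fall in APC = 1.0539 − 0.9538 = 0.1001 ≈ 0.100

ΔAPC = 0.100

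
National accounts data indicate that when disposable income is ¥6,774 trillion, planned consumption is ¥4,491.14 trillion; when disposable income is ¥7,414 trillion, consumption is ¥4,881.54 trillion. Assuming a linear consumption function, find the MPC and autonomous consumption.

MPC = 0.61; a = 359

MPC = ΔC/ΔY = (4881.54 − 4491.14)/(7414 − 6774) = 390.4/640 = 0.61
a = C − MPC·Y = 4491.14 − 0.61(6774) = 4491.14 − 4132.14 = 359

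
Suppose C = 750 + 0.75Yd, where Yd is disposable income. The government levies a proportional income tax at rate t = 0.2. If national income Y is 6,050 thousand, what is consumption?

C = 4380

Yd = (1 − 0.2)(6050) = 0.8(6050) = 4840
C = 750 + 0.75(4840) = 750 + 3630 = 4380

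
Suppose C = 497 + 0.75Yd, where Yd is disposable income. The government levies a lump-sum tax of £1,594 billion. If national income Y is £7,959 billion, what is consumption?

C = 5270.75

Yd = Y − T = 7959 − 1594 = 6365
C = 497 + 0.75(6365) = 497 + 4773.75 = 5270.75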